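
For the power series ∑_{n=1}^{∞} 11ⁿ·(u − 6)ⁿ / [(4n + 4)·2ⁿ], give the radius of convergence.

By the ratio test, |a_{n+1}/a_n| = [(4n + 4)/(4(n+1) + 4)] · 11/2 → 11/2.
The series converges when 11/2 · |u − 6| < 1, giving R = 2/11.

R = 2/11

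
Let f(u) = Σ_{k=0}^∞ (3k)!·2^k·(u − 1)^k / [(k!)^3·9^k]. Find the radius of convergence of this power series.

Apply the ratio test: |a_{k+1}| / |a_k| = (3k+1)·(3k+2)·(3k+3)/(k+1)³ · 2/9, which tends to 6 as k → ∞.
Convergence for |u − 1| · 6 < 1, i.e. |u − 1| < 1/6. So R = 1/6.

R = 1/6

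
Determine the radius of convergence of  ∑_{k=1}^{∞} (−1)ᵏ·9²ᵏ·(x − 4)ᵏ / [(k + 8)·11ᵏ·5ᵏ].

Apply the ratio test: |a_{k+1}| / |a_k| = [(k + 8)/((k+1) + 8)] · 81/(11·5), which tends to 81/55 as k → ∞.
Hence the series converges for |x − 4| < 1/(81/55) = 55/81, so the radius of convergence is 55/81.

R = 55/81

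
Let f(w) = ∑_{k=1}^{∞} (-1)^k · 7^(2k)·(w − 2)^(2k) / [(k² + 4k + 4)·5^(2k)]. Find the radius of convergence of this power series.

By the ratio test, |a_{k+1}/a_k| = [(k² + 4k + 4)/((k+1)² + 4(k+1) + 4)] · 49/25 → 49/25.
Successive powers of (w − 2) differ by 2, so the series converges when |w − 2|² · 49/25 < 1, i.e. |w − 2| < √(25/49) = 5/7. So R = 5/7.

R = 5/7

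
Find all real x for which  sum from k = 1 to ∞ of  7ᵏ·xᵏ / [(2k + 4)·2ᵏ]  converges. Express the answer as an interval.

The ratio of consecutive coefficients is [(2k + 4)/(2(k+1) + 4)] · 7/2 → 7/2.
The series converges when 7/2 · |x| < 1, giving R = 2/7.
When x = 2/7, comparison with the harmonic series Σ 1/k shows the series diverges.
When x = -2/7, the terms alternate in sign and decrease monotonically to 0 in absolute value (size ~ c/k), so the alternating series test gives convergence.

[-2/7, 2/7)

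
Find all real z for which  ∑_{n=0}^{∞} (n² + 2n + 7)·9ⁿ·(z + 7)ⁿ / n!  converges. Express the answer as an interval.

Ratio test: |a_{n+1}/a_n| = ((n+1)² + 2(n+1) + 7)/(n² + 2n + 7) · 9 · 1/(n+1) → 0 as n → ∞.
The limit is 0, so the series converges for all z; R = ∞.

(−∞, ∞)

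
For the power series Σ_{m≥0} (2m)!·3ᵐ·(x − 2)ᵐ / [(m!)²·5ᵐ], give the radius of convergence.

R = 5/12

Apply the ratio test: |a_{m+1}| / |a_m| = (2m+1)·(2m+2)/(m+1)² · 3/5, which tends to 12/5 as m → ∞.
Convergence for |x − 2| · 12/5 < 1, i.e. |x − 2| < 5/12. So R = 5/12.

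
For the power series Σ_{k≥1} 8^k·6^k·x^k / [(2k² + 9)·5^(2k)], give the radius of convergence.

R = 25/48

Ratio test: |a_{k+1}/a_k| = [(2k² + 9)/(2(k+1)² + 9)] · 8·6/25 → 48/25 as k → ∞.
Convergence for |x| · 48/25 < 1, i.e. |x| < 25/48. So R = 25/48.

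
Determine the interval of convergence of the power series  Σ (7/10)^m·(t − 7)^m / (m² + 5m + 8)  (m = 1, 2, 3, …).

[39/7, 59/7]

Apply the ratio test: |a_{m+1}| / |a_m| = [(m² + 5m + 8)/((m+1)² + 5(m+1) + 8)] · 7/10, which tends to 7/10 as m → ∞.
Convergence for |t − 7| · 7/10 < 1, i.e. |t − 7| < 10/7. So R = 10/7.
At t = 59/7: the terms are on the order of 1/m², so the series converges absolutely by comparison with the p-series (p = 2 > 1).
Check t = 39/7: absolute convergence follows by limit comparison with Σ 1/m².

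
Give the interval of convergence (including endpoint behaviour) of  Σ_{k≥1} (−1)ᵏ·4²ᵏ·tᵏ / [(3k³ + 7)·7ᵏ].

[-7/16, 7/16]

Ratio test: |a_{k+1}/a_k| = [(3k³ + 7)/(3(k+1)³ + 7)] · 16/7 → 16/7 as k → ∞.
Convergence for |t| · 16/7 < 1, i.e. |t| < 7/16. So R = 7/16.
Endpoint t = 7/16: the series is dominated by a constant times Σ 1/k³, which converges (p = 3 > 1).
Endpoint t = -7/16: absolute convergence follows by limit comparison with Σ 1/k³.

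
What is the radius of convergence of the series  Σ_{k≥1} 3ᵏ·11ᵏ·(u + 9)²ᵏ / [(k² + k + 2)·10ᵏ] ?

R = √330/33

The ratio of consecutive coefficients is [(k² + k + 2)/((k+1)² + (k+1) + 2)] · 3·11/10 → 33/10.
Successive powers of (u + 9) differ by 2, so the series converges when |u + 9|² · 33/10 < 1, i.e. |u + 9| < √(10/33). So R = √330/33.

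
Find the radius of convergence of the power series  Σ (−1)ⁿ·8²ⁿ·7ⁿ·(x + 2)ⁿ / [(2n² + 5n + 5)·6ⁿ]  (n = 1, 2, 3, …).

R = 3/224

The ratio of consecutive coefficients is [(2n² + 5n + 5)/(2(n+1)² + 5(n+1) + 5)] · 64·7/6 → 224/3.
Convergence for |x + 2| · 224/3 < 1, i.e. |x + 2| < 3/224. So R = 3/224.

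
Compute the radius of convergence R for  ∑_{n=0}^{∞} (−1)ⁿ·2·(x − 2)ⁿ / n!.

R = ∞

The ratio of consecutive coefficients is 2/2 · 1/(n+1) → 0.
The ratio tends to 0 regardless of x, hence R = ∞.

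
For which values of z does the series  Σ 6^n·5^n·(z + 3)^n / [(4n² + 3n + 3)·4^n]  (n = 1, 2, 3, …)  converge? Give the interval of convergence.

[-47/15, -43/15]

The ratio of consecutive coefficients is [(4n² + 3n + 3)/(4(n+1)² + 3(n+1) + 3)] · 6·5/4 → 15/2.
Convergence for |z + 3| · 15/2 < 1, i.e. |z + 3| < 2/15. So R = 2/15.
Endpoint z = -43/15: the series is dominated by a constant times Σ 1/n², which converges (p = 2 > 1).
When z = -47/15, absolute convergence follows by limit comparison with Σ 1/n².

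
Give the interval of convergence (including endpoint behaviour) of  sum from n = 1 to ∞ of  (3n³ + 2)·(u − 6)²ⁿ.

Ratio test: |a_{n+1}/a_n| = (3(n+1)³ + 2)/(3n³ + 2) → 1 as n → ∞.
Since the exponent of (u − 6) increases by 2 each term, convergence requires |u − 6|² < 1, hence R = 1.
At u = 7: the terms have absolute value of order n³, which does not tend to 0, so the series diverges by the divergence test.
At u = 5: the n-th term does not approach 0; divergence by the term test.

(5, 7)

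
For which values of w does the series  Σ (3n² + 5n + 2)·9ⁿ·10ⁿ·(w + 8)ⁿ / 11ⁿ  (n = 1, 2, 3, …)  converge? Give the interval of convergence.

Apply the ratio test: |a_{n+1}| / |a_n| = [(3(n+1)² + 5(n+1) + 2)/(3n² + 5n + 2)] · 9·10/11, which tends to 90/11 as n → ∞.
Thus R = 1/(90/11) = 11/90.
When w = -709/90, the terms have absolute value of order n², which does not tend to 0, so the series diverges by the divergence test.
Endpoint w = -731/90: the terms have absolute value of order n², which does not tend to 0, so the series diverges by the divergence test.

(-731/90, -709/90)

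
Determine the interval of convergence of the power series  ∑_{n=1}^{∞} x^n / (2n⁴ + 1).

[-1, 1]

The ratio of consecutive coefficients is (2n⁴ + 1)/(2(n+1)⁴ + 1) → 1.
Convergence for |x| < 1, so R = 1.
At x = 1: absolute convergence follows by limit comparison with Σ 1/n⁴.
When x = -1, the terms are on the order of 1/n⁴, so the series converges absolutely by comparison with the p-series (p = 4 > 1).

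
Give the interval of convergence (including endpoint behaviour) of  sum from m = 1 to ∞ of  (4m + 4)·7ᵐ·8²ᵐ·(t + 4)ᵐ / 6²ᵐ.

(-457/112, -439/112)

Ratio test: |a_{m+1}/a_m| = [(4(m+1) + 4)/(4m + 4)] · 7·64/36 → 112/9 as m → ∞.
Convergence for |t + 4| · 112/9 < 1, i.e. |t + 4| < 9/112. So R = 9/112.
Endpoint t = -439/112: the terms have absolute value of order m, which does not tend to 0, so the series diverges by the divergence test.
When t = -457/112, the terms have absolute value of order m, which does not tend to 0, so the series diverges by the divergence test.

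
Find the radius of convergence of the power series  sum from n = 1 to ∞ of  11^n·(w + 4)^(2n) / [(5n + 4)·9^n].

R = 3√11/11

Ratio test: |a_{n+1}/a_n| = [(5n + 4)/(5(n+1) + 4)] · 11/9 → 11/9 as n → ∞.
Since the exponent of (w + 4) increases by 2 each term, convergence requires |w + 4|² < 9/11, hence R = 3√11/11.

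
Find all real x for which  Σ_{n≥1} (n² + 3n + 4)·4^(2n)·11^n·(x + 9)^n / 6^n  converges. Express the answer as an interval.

By the ratio test, |a_{n+1}/a_n| = [((n+1)² + 3(n+1) + 4)/(n² + 3n + 4)] · 16·11/6 → 88/3.
Thus R = 1/(88/3) = 3/88.
When x = -789/88, the terms have absolute value of order n², which does not tend to 0, so the series diverges by the divergence test.
At x = -795/88: the n-th term does not approach 0; divergence by the term test.

(-795/88, -789/88)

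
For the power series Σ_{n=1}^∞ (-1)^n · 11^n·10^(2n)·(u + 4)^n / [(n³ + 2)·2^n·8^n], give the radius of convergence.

R = 4/275

By the ratio test, |a_{n+1}/a_n| = [(n³ + 2)/((n+1)³ + 2)] · 11·100/(2·8) → 275/4.
Thus R = 1/(275/4) = 4/275.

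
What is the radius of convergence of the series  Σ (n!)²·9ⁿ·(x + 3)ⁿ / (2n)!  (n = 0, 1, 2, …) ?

R = 4/9

Ratio test: |a_{n+1}/a_n| = (n+1)²/[(2n+1)·(2n+2)] · 9 → 9/4 as n → ∞.
Thus R = 1/(9/4) = 4/9.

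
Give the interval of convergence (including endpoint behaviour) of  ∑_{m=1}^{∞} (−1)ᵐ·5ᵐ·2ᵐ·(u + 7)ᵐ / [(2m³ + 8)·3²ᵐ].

Apply the ratio test: |a_{m+1}| / |a_m| = [(2m³ + 8)/(2(m+1)³ + 8)] · 5·2/9, which tends to 10/9 as m → ∞.
Thus R = 1/(10/9) = 9/10.
Endpoint u = -61/10: the terms are on the order of 1/m³, so the series converges absolutely by comparison with the p-series (p = 3 > 1).
When u = -79/10, absolute convergence follows by limit comparison with Σ 1/m³.

[-79/10, -61/10]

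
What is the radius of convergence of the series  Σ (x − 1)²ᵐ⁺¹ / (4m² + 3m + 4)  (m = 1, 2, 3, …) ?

Apply the ratio test: |a_{m+1}| / |a_m| = (4m² + 3m + 4)/(4(m+1)² + 3(m+1) + 4), which tends to 1 as m → ∞.
Writing y = (x − 1)², the series in y has radius 1, so |x − 1| < √(1) = 1 and R = 1.

R = 1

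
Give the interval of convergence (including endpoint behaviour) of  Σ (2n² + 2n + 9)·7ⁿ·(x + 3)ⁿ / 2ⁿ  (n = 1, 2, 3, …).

Apply the ratio test: |a_{n+1}| / |a_n| = [(2(n+1)² + 2(n+1) + 9)/(2n² + 2n + 9)] · 7/2, which tends to 7/2 as n → ∞.
Hence the series converges for |x + 3| < 1/(7/2) = 2/7, so the radius of convergence is 2/7.
Check x = -19/7: the terms have absolute value of order n², which does not tend to 0, so the series diverges by the divergence test.
At x = -23/7: the terms have absolute value of order n², which does not tend to 0, so the series diverges by the divergence test.

(-23/7, -19/7)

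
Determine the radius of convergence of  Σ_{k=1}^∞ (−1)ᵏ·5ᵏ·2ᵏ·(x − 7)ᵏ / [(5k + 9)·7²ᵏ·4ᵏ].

R = 98/5

By the ratio test, |a_{k+1}/a_k| = [(5k + 9)/(5(k+1) + 9)] · 5·2/(49·4) → 5/98.
Hence the series converges for |x − 7| < 1/(5/98) = 98/5, so the radius of convergence is 98/5.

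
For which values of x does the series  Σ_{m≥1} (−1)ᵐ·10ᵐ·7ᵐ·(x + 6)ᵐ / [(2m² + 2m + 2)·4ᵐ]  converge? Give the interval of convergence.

Apply the ratio test: |a_{m+1}| / |a_m| = [(2m² + 2m + 2)/(2(m+1)² + 2(m+1) + 2)] · 10·7/4, which tends to 35/2 as m → ∞.
The series converges when 35/2 · |x + 6| < 1, giving R = 2/35.
Check x = -208/35: the terms are on the order of 1/m², so the series converges absolutely by comparison with the p-series (p = 2 > 1).
Check x = -212/35: the series is dominated by a constant times Σ 1/m², which converges (p = 2 > 1).

[-212/35, -208/35]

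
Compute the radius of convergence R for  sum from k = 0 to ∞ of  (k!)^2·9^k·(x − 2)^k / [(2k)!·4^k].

R = 16/9

Apply the ratio test: |a_{k+1}| / |a_k| = (k+1)²/[(2k+1)·(2k+2)] · 9/4, which tends to 9/16 as k → ∞.
Thus R = 1/(9/16) = 16/9.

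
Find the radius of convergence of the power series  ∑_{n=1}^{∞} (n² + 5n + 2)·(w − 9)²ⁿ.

The ratio of consecutive coefficients is ((n+1)² + 5(n+1) + 2)/(n² + 5n + 2) → 1.
Since the exponent of (w − 9) increases by 2 each term, convergence requires |w − 9|² < 1, hence R = 1.

R = 1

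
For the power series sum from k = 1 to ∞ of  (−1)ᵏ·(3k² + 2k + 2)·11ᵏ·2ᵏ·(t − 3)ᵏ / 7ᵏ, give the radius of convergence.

R = 7/22

By the ratio test, |a_{k+1}/a_k| = [(3(k+1)² + 2(k+1) + 2)/(3k² + 2k + 2)] · 11·2/7 → 22/7.
Thus R = 1/(22/7) = 7/22.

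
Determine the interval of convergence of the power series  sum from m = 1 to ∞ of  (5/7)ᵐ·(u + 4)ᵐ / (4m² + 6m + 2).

[-27/5, -13/5]

Ratio test: |a_{m+1}/a_m| = [(4m² + 6m + 2)/(4(m+1)² + 6(m+1) + 2)] · 5/7 → 5/7 as m → ∞.
Convergence for |u + 4| · 5/7 < 1, i.e. |u + 4| < 7/5. So R = 7/5.
Check u = -13/5: absolute convergence follows by limit comparison with Σ 1/m².
Check u = -27/5: absolute convergence follows by limit comparison with Σ 1/m².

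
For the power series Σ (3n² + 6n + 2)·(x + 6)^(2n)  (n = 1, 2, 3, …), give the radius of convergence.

R = 1

Ratio test: |a_{n+1}/a_n| = (3(n+1)² + 6(n+1) + 2)/(3n² + 6n + 2) → 1 as n → ∞.
Successive powers of (x + 6) differ by 2, so the series converges when |x + 6|² · 1 < 1, i.e. |x + 6| < √(1) = 1. So R = 1.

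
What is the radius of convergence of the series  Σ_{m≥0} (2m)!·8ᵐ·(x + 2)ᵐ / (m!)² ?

R = 1/32

Apply the ratio test: |a_{m+1}| / |a_m| = (2m+1)·(2m+2)/(m+1)² · 8, which tends to 32 as m → ∞.
Thus R = 1/(32) = 1/32.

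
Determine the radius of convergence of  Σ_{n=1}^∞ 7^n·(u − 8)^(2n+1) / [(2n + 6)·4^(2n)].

By the ratio test, |a_{n+1}/a_n| = [(2n + 6)/(2(n+1) + 6)] · 7/16 → 7/16.
Writing y = (u − 8)², the series in y has radius 16/7, so |u − 8| < √(16/7) and R = 4√7/7.

R = 4√7/7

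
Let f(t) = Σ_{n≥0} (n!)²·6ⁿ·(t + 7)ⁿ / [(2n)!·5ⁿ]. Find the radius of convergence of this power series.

Apply the ratio test: |a_{n+1}| / |a_n| = (n+1)²/[(2n+1)·(2n+2)] · 6/5, which tends to 3/10 as n → ∞.
The series converges when 3/10 · |t + 7| < 1, giving R = 10/3.

R = 10/3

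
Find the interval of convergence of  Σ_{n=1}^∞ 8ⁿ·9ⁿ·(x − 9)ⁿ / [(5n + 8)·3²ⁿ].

[71/8, 73/8)

By the ratio test, |a_{n+1}/a_n| = [(5n + 8)/(5(n+1) + 8)] · 8·9/9 → 8.
The series converges when 8 · |x − 9| < 1, giving R = 1/8.
At x = 73/8: the terms are asymptotic to a nonzero constant times 1/n, so the series diverges by limit comparison with Σ 1/n.
Endpoint x = 71/8: an alternating series whose terms decrease to 0 in absolute value, so it converges by the Leibniz criterion.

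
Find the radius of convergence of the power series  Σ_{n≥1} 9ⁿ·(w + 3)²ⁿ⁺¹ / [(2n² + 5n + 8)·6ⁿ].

R = √6/3

The ratio of consecutive coefficients is [(2n² + 5n + 8)/(2(n+1)² + 5(n+1) + 8)] · 9/6 → 3/2.
Successive powers of (w + 3) differ by 2, so the series converges when |w + 3|² · 3/2 < 1, i.e. |w + 3| < √(2/3). So R = √6/3.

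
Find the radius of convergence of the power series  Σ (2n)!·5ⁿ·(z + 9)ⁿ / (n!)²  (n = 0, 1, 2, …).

R = 1/20

Ratio test: |a_{n+1}/a_n| = (2n+1)·(2n+2)/(n+1)² · 5 → 20 as n → ∞.
Convergence for |z + 9| · 20 < 1, i.e. |z + 9| < 1/20. So R = 1/20.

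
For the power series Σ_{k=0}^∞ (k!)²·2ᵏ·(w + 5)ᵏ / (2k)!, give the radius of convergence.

Apply the ratio test: |a_{k+1}| / |a_k| = (k+1)²/[(2k+1)·(2k+2)] · 2, which tends to 1/2 as k → ∞.
The series converges when 1/2 · |w + 5| < 1, giving R = 2.

R = 2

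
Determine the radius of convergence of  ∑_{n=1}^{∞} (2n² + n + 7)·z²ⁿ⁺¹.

R = 1

Ratio test: |a_{n+1}/a_n| = (2(n+1)² + (n+1) + 7)/(2n² + n + 7) → 1 as n → ∞.
Writing y = z², the series in y has radius 1, so |z| < √(1) = 1 and R = 1.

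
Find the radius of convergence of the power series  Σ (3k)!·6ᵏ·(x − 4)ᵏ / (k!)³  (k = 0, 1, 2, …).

R = 1/162

Apply the ratio test: |a_{k+1}| / |a_k| = (3k+1)·(3k+2)·(3k+3)/(k+1)³ · 6, which tends to 162 as k → ∞.
Convergence for |x − 4| · 162 < 1, i.e. |x − 4| < 1/162. So R = 1/162.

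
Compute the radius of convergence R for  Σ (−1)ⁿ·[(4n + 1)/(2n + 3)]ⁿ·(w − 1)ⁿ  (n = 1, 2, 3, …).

R = 1/2

By the Cauchy root test, |a_n|^(1/n) = (4n + 1)/(2n + 3) → 2.
Convergence for |w − 1| · 2 < 1, i.e. |w − 1| < 1/2. So R = 1/2.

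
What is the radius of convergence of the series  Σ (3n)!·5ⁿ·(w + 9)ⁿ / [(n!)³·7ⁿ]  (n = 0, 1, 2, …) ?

The ratio of consecutive coefficients is (3n+1)·(3n+2)·(3n+3)/(n+1)³ · 5/7 → 135/7.
Convergence for |w + 9| · 135/7 < 1, i.e. |w + 9| < 7/135. So R = 7/135.

R = 7/135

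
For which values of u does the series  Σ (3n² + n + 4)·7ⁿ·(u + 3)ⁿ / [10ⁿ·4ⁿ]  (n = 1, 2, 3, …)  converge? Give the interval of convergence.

(-61/7, 19/7)

Apply the ratio test: |a_{n+1}| / |a_n| = [(3(n+1)² + (n+1) + 4)/(3n² + n + 4)] · 7/(10·4), which tends to 7/40 as n → ∞.
Thus R = 1/(7/40) = 40/7.
Endpoint u = 19/7: the terms have absolute value of order n², which does not tend to 0, so the series diverges by the divergence test.
When u = -61/7, the terms have absolute value of order n², which does not tend to 0, so the series diverges by the divergence test.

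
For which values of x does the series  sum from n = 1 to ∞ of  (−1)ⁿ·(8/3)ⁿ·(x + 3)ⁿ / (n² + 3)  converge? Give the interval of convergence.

[-27/8, -21/8]

The ratio of consecutive coefficients is [(n² + 3)/((n+1)² + 3)] · 8/3 → 8/3.
The series converges when 8/3 · |x + 3| < 1, giving R = 3/8.
Endpoint x = -21/8: absolute convergence follows by limit comparison with Σ 1/n².
Endpoint x = -27/8: absolute convergence follows by limit comparison with Σ 1/n².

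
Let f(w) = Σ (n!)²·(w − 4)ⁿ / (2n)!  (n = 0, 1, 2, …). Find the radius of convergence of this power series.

R = 4

By the ratio test, |a_{n+1}/a_n| = (n+1)²/[(2n+1)·(2n+2)] → 1/4.
Hence the series converges for |w − 4| < 1/(1/4) = 4, so the radius of convergence is 4.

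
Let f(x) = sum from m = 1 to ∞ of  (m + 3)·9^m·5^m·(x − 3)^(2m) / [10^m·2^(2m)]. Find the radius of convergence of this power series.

Apply the ratio test: |a_{m+1}| / |a_m| = [((m+1) + 3)/(m + 3)] · 9·5/(10·4), which tends to 9/8 as m → ∞.
Since the exponent of (x − 3) increases by 2 each term, convergence requires |x − 3|² < 8/9, hence R = 2√2/3.

R = 2√2/3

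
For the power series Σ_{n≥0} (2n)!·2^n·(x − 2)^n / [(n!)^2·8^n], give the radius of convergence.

R = 1

By the ratio test, |a_{n+1}/a_n| = (2n+1)·(2n+2)/(n+1)² · 2/8 → 1.
Hence R = 1.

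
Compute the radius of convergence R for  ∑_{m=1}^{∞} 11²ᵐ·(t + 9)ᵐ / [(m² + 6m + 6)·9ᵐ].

R = 9/121

Apply the ratio test: |a_{m+1}| / |a_m| = [(m² + 6m + 6)/((m+1)² + 6(m+1) + 6)] · 121/9, which tends to 121/9 as m → ∞.
Convergence for |t + 9| · 121/9 < 1, i.e. |t + 9| < 9/121. So R = 9/121.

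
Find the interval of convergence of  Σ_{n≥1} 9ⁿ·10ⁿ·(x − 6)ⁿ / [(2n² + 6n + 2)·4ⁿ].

Apply the ratio test: |a_{n+1}| / |a_n| = [(2n² + 6n + 2)/(2(n+1)² + 6(n+1) + 2)] · 9·10/4, which tends to 45/2 as n → ∞.
Thus R = 1/(45/2) = 2/45.
At x = 272/45: the series is dominated by a constant times Σ 1/n², which converges (p = 2 > 1).
At x = 268/45: absolute convergence follows by limit comparison with Σ 1/n².

[268/45, 272/45]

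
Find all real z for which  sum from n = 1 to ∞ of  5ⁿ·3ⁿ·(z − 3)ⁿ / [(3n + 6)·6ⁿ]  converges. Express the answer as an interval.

By the ratio test, |a_{n+1}/a_n| = [(3n + 6)/(3(n+1) + 6)] · 5·3/6 → 5/2.
Convergence for |z − 3| · 5/2 < 1, i.e. |z − 3| < 2/5. So R = 2/5.
Check z = 17/5: the terms behave like c/n; limit comparison with the harmonic series gives divergence.
Endpoint z = 13/5: convergence follows from the alternating series test (terms decrease monotonically to 0).

[13/5, 17/5)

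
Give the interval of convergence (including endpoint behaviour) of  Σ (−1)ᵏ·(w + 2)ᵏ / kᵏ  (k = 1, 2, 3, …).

Applying the root test, |a_k|^(1/k) = 1/k → 0.
Since the k-th root of |a_k| tends to 0, the series converges for all real w; R = ∞.

(−∞, ∞)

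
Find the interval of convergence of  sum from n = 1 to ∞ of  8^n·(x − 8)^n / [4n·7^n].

Ratio test: |a_{n+1}/a_n| = [4n/4(n+1)] · 8/7 → 8/7 as n → ∞.
Convergence for |x − 8| · 8/7 < 1, i.e. |x − 8| < 7/8. So R = 7/8.
Endpoint x = 71/8: the terms behave like c/n; limit comparison with the harmonic series gives divergence.
Check x = 57/8: the terms alternate in sign and decrease monotonically to 0 in absolute value (size ~ c/n), so the alternating series test gives convergence.

[57/8, 71/8)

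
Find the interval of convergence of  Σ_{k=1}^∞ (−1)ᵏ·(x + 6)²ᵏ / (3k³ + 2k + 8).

[-7, -5]

By the ratio test, |a_{k+1}/a_k| = (3k³ + 2k + 8)/(3(k+1)³ + 2(k+1) + 8) → 1.
Since the exponent of (x + 6) increases by 2 each term, convergence requires |x + 6|² < 1, hence R = 1.
Check x = -5: the series is dominated by a constant times Σ 1/k³, which converges (p = 3 > 1).
At x = -7: the series is dominated by a constant times Σ 1/k³, which converges (p = 3 > 1).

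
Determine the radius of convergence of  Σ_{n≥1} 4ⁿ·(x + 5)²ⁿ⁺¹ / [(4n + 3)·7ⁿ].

R = √7/2

By the ratio test, |a_{n+1}/a_n| = [(4n + 3)/(4(n+1) + 3)] · 4/7 → 4/7.
Successive powers of (x + 5) differ by 2, so the series converges when |x + 5|² · 4/7 < 1, i.e. |x + 5| < √(7/4). So R = √7/2.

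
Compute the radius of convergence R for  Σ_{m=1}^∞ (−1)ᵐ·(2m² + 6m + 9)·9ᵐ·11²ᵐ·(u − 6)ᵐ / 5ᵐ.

R = 5/1089

Apply the ratio test: |a_{m+1}| / |a_m| = [(2(m+1)² + 6(m+1) + 9)/(2m² + 6m + 9)] · 9·121/5, which tends to 1089/5 as m → ∞.
The series converges when 1089/5 · |u − 6| < 1, giving R = 5/1089.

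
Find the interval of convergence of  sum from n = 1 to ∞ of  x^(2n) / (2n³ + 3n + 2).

Ratio test: |a_{n+1}/a_n| = (2n³ + 3n + 2)/(2(n+1)³ + 3(n+1) + 2) → 1 as n → ∞.
Since the exponent of x increases by 2 each term, convergence requires |x|² < 1, hence R = 1.
When x = 1, absolute convergence follows by limit comparison with Σ 1/n³.
When x = -1, the terms are on the order of 1/n³, so the series converges absolutely by comparison with the p-series (p = 3 > 1).

[-1, 1]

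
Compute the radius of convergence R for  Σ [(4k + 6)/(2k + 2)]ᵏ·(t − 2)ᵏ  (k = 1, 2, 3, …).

Root test: |a_k|^(1/k) = (4k + 6)/(2k + 2) → 2.
Convergence for |t − 2| · 2 < 1, i.e. |t − 2| < 1/2. So R = 1/2.

R = 1/2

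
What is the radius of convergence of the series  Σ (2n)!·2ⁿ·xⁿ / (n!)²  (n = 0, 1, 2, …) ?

R = 1/8

Apply the ratio test: |a_{n+1}| / |a_n| = (2n+1)·(2n+2)/(n+1)² · 2, which tends to 8 as n → ∞.
Convergence for |x| · 8 < 1, i.e. |x| < 1/8. So R = 1/8.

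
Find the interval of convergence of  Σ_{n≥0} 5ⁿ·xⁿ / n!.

(−∞, ∞)

By the ratio test, |a_{n+1}/a_n| = 5 · 1/(n+1) → 0.
Since the limit is 0 < 1 for every x, the series converges on all of ℝ and R = ∞.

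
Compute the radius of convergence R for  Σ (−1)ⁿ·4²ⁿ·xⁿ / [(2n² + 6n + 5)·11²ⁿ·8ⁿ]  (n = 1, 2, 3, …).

Apply the ratio test: |a_{n+1}| / |a_n| = [(2n² + 6n + 5)/(2(n+1)² + 6(n+1) + 5)] · 16/(121·8), which tends to 2/121 as n → ∞.
The series converges when 2/121 · |x| < 1, giving R = 121/2.

R = 121/2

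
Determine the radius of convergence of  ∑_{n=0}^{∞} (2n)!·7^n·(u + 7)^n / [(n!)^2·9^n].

R = 9/28

Apply the ratio test: |a_{n+1}| / |a_n| = (2n+1)·(2n+2)/(n+1)² · 7/9, which tends to 28/9 as n → ∞.
Hence the series converges for |u + 7| < 1/(28/9) = 9/28, so the radius of convergence is 9/28.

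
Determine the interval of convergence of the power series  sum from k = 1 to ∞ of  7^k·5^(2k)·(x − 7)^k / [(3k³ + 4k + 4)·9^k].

[1216/175, 1234/175]

By the ratio test, |a_{k+1}/a_k| = [(3k³ + 4k + 4)/(3(k+1)³ + 4(k+1) + 4)] · 7·25/9 → 175/9.
Convergence for |x − 7| · 175/9 < 1, i.e. |x − 7| < 9/175. So R = 9/175.
Endpoint x = 1234/175: absolute convergence follows by limit comparison with Σ 1/k³.
Check x = 1216/175: the terms are on the order of 1/k³, so the series converges absolutely by comparison with the p-series (p = 3 > 1).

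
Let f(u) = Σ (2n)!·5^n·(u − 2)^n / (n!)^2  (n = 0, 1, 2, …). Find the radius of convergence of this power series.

R = 1/20

The ratio of consecutive coefficients is (2n+1)·(2n+2)/(n+1)² · 5 → 20.
Thus R = 1/(20) = 1/20.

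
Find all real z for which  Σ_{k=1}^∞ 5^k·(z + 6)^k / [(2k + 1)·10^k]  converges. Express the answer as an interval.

By the ratio test, |a_{k+1}/a_k| = [(2k + 1)/(2(k+1) + 1)] · 5/10 → 1/2.
The series converges when 1/2 · |z + 6| < 1, giving R = 2.
Endpoint z = -4: comparison with the harmonic series Σ 1/k shows the series diverges.
Endpoint z = -8: an alternating series whose terms decrease to 0 in absolute value, so it converges by the Leibniz criterion.

[-8, -4)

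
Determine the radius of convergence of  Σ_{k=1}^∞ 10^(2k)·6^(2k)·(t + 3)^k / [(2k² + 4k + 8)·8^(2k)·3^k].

R = 4/75

Apply the ratio test: |a_{k+1}| / |a_k| = [(2k² + 4k + 8)/(2(k+1)² + 4(k+1) + 8)] · 100·36/(64·3), which tends to 75/4 as k → ∞.
Thus R = 1/(75/4) = 4/75.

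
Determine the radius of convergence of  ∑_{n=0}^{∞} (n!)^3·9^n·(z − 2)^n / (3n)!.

R = 3

Apply the ratio test: |a_{n+1}| / |a_n| = (n+1)³/[(3n+1)·(3n+2)·(3n+3)] · 9, which tends to 1/3 as n → ∞.
The series converges when 1/3 · |z − 2| < 1, giving R = 3.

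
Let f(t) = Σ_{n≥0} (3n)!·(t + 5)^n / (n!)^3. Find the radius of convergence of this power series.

Ratio test: |a_{n+1}/a_n| = (3n+1)·(3n+2)·(3n+3)/(n+1)³ → 27 as n → ∞.
Thus R = 1/(27) = 1/27.

R = 1/27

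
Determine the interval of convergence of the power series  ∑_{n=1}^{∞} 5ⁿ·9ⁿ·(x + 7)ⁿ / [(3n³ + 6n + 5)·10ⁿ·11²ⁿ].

By the ratio test, |a_{n+1}/a_n| = [(3n³ + 6n + 5)/(3(n+1)³ + 6(n+1) + 5)] · 5·9/(10·121) → 9/242.
Hence the series converges for |x + 7| < 1/(9/242) = 242/9, so the radius of convergence is 242/9.
Check x = 179/9: the terms are on the order of 1/n³, so the series converges absolutely by comparison with the p-series (p = 3 > 1).
Endpoint x = -305/9: the terms are on the order of 1/n³, so the series converges absolutely by comparison with the p-series (p = 3 > 1).

[-305/9, 179/9]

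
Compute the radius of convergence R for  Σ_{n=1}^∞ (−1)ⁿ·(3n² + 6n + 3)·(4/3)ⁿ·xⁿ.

R = 3/4

Ratio test: |a_{n+1}/a_n| = [(3(n+1)² + 6(n+1) + 3)/(3n² + 6n + 3)] · 4/3 → 4/3 as n → ∞.
Thus R = 1/(4/3) = 3/4.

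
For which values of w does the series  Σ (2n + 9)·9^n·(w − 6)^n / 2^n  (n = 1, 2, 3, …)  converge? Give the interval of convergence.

The ratio of consecutive coefficients is [(2(n+1) + 9)/(2n + 9)] · 9/2 → 9/2.
The series converges when 9/2 · |w − 6| < 1, giving R = 2/9.
When w = 56/9, the n-th term does not approach 0; divergence by the term test.
Endpoint w = 52/9: the n-th term does not approach 0; divergence by the term test.

(52/9, 56/9)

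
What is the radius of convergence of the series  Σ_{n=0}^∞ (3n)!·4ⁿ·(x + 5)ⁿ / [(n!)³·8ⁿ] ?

R = 2/27

By the ratio test, |a_{n+1}/a_n| = (3n+1)·(3n+2)·(3n+3)/(n+1)³ · 4/8 → 27/2.
Hence the series converges for |x + 5| < 1/(27/2) = 2/27, so the radius of convergence is 2/27.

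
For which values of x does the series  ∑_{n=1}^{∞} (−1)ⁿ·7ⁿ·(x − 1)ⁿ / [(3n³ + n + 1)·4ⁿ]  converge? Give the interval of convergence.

[3/7, 11/7]

Ratio test: |a_{n+1}/a_n| = [(3n³ + n + 1)/(3(n+1)³ + (n+1) + 1)] · 7/4 → 7/4 as n → ∞.
Thus R = 1/(7/4) = 4/7.
At x = 11/7: the terms are on the order of 1/n³, so the series converges absolutely by comparison with the p-series (p = 3 > 1).
When x = 3/7, the series is dominated by a constant times Σ 1/n³, which converges (p = 3 > 1).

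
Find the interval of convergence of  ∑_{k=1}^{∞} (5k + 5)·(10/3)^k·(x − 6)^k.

Ratio test: |a_{k+1}/a_k| = [(5(k+1) + 5)/(5k + 5)] · 10/3 → 10/3 as k → ∞.
Convergence for |x − 6| · 10/3 < 1, i.e. |x − 6| < 3/10. So R = 3/10.
At x = 63/10: the k-th term does not approach 0; divergence by the term test.
Check x = 57/10: the terms do not tend to 0, so the series diverges.

(57/10, 63/10)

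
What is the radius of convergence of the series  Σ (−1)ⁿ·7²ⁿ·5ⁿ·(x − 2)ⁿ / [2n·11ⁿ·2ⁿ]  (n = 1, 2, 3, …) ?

Ratio test: |a_{n+1}/a_n| = [2n/2(n+1)] · 49·5/(11·2) → 245/22 as n → ∞.
Hence the series converges for |x − 2| < 1/(245/22) = 22/245, so the radius of convergence is 22/245.

R = 22/245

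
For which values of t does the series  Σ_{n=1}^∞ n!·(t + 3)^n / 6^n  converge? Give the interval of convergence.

Ratio test: |a_{n+1}/a_n| = (n+1) · 1/6 → ∞ as n → ∞.
The ratio grows without bound, so the series diverges whenever (t + 3) ≠ 0; it converges only at t = -3. R = 0.

{-3}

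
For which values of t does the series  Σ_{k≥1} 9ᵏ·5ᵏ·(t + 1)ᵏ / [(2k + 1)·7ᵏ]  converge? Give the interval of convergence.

[-52/45, -38/45)

Ratio test: |a_{k+1}/a_k| = [(2k + 1)/(2(k+1) + 1)] · 9·5/7 → 45/7 as k → ∞.
The series converges when 45/7 · |t + 1| < 1, giving R = 7/45.
Endpoint t = -38/45: the terms behave like c/k; limit comparison with the harmonic series gives divergence.
When t = -52/45, an alternating series whose terms decrease to 0 in absolute value, so it converges by the Leibniz criterion.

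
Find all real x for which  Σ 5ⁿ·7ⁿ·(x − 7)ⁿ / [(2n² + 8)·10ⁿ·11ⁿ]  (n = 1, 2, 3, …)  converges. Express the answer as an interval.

[27/7, 71/7]

The ratio of consecutive coefficients is [(2n² + 8)/(2(n+1)² + 8)] · 5·7/(10·11) → 7/22.
Hence the series converges for |x − 7| < 1/(7/22) = 22/7, so the radius of convergence is 22/7.
Check x = 71/7: the terms are on the order of 1/n², so the series converges absolutely by comparison with the p-series (p = 2 > 1).
At x = 27/7: the series is dominated by a constant times Σ 1/n², which converges (p = 2 > 1).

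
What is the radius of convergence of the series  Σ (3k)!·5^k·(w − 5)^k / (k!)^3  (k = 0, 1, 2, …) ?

R = 1/135

Apply the ratio test: |a_{k+1}| / |a_k| = (3k+1)·(3k+2)·(3k+3)/(k+1)³ · 5, which tends to 135 as k → ∞.
Convergence for |w − 5| · 135 < 1, i.e. |w − 5| < 1/135. So R = 1/135.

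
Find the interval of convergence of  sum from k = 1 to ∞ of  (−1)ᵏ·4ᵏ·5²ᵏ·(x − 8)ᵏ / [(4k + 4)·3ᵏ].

By the ratio test, |a_{k+1}/a_k| = [(4k + 4)/(4(k+1) + 4)] · 4·25/3 → 100/3.
Thus R = 1/(100/3) = 3/100.
Endpoint x = 803/100: an alternating series whose terms decrease to 0 in absolute value, so it converges by the Leibniz criterion.
At x = 797/100: the terms are asymptotic to a nonzero constant times 1/k, so the series diverges by limit comparison with Σ 1/k.

(797/100, 803/100]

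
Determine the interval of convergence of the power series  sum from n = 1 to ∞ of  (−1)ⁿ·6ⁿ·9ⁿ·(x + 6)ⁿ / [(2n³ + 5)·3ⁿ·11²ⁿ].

Apply the ratio test: |a_{n+1}| / |a_n| = [(2n³ + 5)/(2(n+1)³ + 5)] · 6·9/(3·121), which tends to 18/121 as n → ∞.
The series converges when 18/121 · |x + 6| < 1, giving R = 121/18.
At x = 13/18: absolute convergence follows by limit comparison with Σ 1/n³.
When x = -229/18, the series is dominated by a constant times Σ 1/n³, which converges (p = 3 > 1).

[-229/18, 13/18]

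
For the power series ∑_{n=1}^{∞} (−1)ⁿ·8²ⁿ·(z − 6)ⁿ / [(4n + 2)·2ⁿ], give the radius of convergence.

By the ratio test, |a_{n+1}/a_n| = [(4n + 2)/(4(n+1) + 2)] · 64/2 → 32.
Hence the series converges for |z − 6| < 1/(32) = 1/32, so the radius of convergence is 1/32.

R = 1/32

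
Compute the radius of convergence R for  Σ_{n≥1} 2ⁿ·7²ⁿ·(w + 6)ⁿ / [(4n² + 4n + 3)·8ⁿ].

R = 4/49

By the ratio test, |a_{n+1}/a_n| = [(4n² + 4n + 3)/(4(n+1)² + 4(n+1) + 3)] · 2·49/8 → 49/4.
Hence the series converges for |w + 6| < 1/(49/4) = 4/49, so the radius of convergence is 4/49.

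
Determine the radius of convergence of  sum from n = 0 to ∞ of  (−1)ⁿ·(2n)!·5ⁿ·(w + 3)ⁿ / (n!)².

R = 1/20

Apply the ratio test: |a_{n+1}| / |a_n| = (2n+1)·(2n+2)/(n+1)² · 5, which tends to 20 as n → ∞.
The series converges when 20 · |w + 3| < 1, giving R = 1/20.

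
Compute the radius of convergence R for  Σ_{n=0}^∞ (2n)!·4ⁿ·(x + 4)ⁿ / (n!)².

The ratio of consecutive coefficients is (2n+1)·(2n+2)/(n+1)² · 4 → 16.
Hence the series converges for |x + 4| < 1/(16) = 1/16, so the radius of convergence is 1/16.

R = 1/16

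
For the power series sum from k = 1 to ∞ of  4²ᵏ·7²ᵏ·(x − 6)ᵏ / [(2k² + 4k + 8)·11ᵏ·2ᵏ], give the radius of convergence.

R = 11/392

The ratio of consecutive coefficients is [(2k² + 4k + 8)/(2(k+1)² + 4(k+1) + 8)] · 16·49/(11·2) → 392/11.
Hence the series converges for |x − 6| < 1/(392/11) = 11/392, so the radius of convergence is 11/392.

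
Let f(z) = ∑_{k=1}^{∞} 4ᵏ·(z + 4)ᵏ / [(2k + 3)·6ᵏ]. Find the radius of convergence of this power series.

Apply the ratio test: |a_{k+1}| / |a_k| = [(2k + 3)/(2(k+1) + 3)] · 4/6, which tends to 2/3 as k → ∞.
The series converges when 2/3 · |z + 4| < 1, giving R = 3/2.

R = 3/2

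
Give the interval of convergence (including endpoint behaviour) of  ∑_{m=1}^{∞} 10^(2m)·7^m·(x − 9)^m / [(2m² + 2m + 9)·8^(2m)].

[1559/175, 1591/175]

The ratio of consecutive coefficients is [(2m² + 2m + 9)/(2(m+1)² + 2(m+1) + 9)] · 100·7/64 → 175/16.
Hence the series converges for |x − 9| < 1/(175/16) = 16/175, so the radius of convergence is 16/175.
At x = 1591/175: absolute convergence follows by limit comparison with Σ 1/m².
When x = 1559/175, the terms are on the order of 1/m², so the series converges absolutely by comparison with the p-series (p = 2 > 1).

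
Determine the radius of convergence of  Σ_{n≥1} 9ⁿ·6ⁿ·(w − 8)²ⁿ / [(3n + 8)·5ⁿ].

R = √30/18

Apply the ratio test: |a_{n+1}| / |a_n| = [(3n + 8)/(3(n+1) + 8)] · 9·6/5, which tends to 54/5 as n → ∞.
Successive powers of (w − 8) differ by 2, so the series converges when |w − 8|² · 54/5 < 1, i.e. |w − 8| < √(5/54). So R = √30/18.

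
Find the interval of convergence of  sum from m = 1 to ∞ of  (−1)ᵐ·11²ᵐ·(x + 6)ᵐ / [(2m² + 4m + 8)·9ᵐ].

Ratio test: |a_{m+1}/a_m| = [(2m² + 4m + 8)/(2(m+1)² + 4(m+1) + 8)] · 121/9 → 121/9 as m → ∞.
Convergence for |x + 6| · 121/9 < 1, i.e. |x + 6| < 9/121. So R = 9/121.
At x = -717/121: the series is dominated by a constant times Σ 1/m², which converges (p = 2 > 1).
Check x = -735/121: absolute convergence follows by limit comparison with Σ 1/m².

[-735/121, -717/121]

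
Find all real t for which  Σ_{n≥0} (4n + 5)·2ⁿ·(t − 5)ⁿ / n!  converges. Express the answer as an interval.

(−∞, ∞)

Ratio test: |a_{n+1}/a_n| = (4(n+1) + 5)/(4n + 5) · 2 · 1/(n+1) → 0 as n → ∞.
Since the limit is 0 < 1 for every t, the series converges on all of ℝ and R = ∞.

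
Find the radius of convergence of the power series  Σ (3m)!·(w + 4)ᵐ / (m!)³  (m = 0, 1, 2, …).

Apply the ratio test: |a_{m+1}| / |a_m| = (3m+1)·(3m+2)·(3m+3)/(m+1)³, which tends to 27 as m → ∞.
Convergence for |w + 4| · 27 < 1, i.e. |w + 4| < 1/27. So R = 1/27.

R = 1/27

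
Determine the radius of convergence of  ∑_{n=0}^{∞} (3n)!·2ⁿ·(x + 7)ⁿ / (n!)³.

By the ratio test, |a_{n+1}/a_n| = (3n+1)·(3n+2)·(3n+3)/(n+1)³ · 2 → 54.
Hence the series converges for |x + 7| < 1/(54) = 1/54, so the radius of convergence is 1/54.

R = 1/54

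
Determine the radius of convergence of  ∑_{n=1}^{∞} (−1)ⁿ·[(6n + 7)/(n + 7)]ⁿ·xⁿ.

R = 1/6

Root test: |a_n|^(1/n) = (6n + 7)/(n + 7) → 6.
The series converges when 6 · |x| < 1, giving R = 1/6.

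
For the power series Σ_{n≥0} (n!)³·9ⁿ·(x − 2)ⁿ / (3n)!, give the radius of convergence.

Ratio test: |a_{n+1}/a_n| = (n+1)³/[(3n+1)·(3n+2)·(3n+3)] · 9 → 1/3 as n → ∞.
Hence the series converges for |x − 2| < 1/(1/3) = 3, so the radius of convergence is 3.

R = 3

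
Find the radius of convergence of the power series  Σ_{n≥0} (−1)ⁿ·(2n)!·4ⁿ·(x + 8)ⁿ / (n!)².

R = 1/16

Ratio test: |a_{n+1}/a_n| = (2n+1)·(2n+2)/(n+1)² · 4 → 16 as n → ∞.
The series converges when 16 · |x + 8| < 1, giving R = 1/16.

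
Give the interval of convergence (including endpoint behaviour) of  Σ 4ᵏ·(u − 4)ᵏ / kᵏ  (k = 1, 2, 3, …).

Applying the root test, |a_k|^(1/k) = 4/k → 0.
Since the k-th root of |a_k| tends to 0, the series converges for all real u; R = ∞.

(−∞, ∞)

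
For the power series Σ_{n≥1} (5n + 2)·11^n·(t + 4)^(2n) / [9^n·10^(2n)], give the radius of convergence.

R = 30√11/11

The ratio of consecutive coefficients is [(5(n+1) + 2)/(5n + 2)] · 11/(9·100) → 11/900.
Since the exponent of (t + 4) increases by 2 each term, convergence requires |t + 4|² < 900/11, hence R = 30√11/11.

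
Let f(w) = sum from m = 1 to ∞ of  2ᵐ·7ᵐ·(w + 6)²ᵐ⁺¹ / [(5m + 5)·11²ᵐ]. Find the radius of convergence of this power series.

R = 11√14/14

The ratio of consecutive coefficients is [(5m + 5)/(5(m+1) + 5)] · 2·7/121 → 14/121.
Successive powers of (w + 6) differ by 2, so the series converges when |w + 6|² · 14/121 < 1, i.e. |w + 6| < √(121/14). So R = 11√14/14.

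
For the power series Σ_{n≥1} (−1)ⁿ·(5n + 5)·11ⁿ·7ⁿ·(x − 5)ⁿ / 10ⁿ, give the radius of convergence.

R = 10/77

Apply the ratio test: |a_{n+1}| / |a_n| = [(5(n+1) + 5)/(5n + 5)] · 11·7/10, which tends to 77/10 as n → ∞.
The series converges when 77/10 · |x − 5| < 1, giving R = 10/77.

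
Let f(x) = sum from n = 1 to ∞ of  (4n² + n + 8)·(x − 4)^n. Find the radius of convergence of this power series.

R = 1

Apply the ratio test: |a_{n+1}| / |a_n| = (4(n+1)² + (n+1) + 8)/(4n² + n + 8), which tends to 1 as n → ∞.
Convergence for |x − 4| < 1, so R = 1.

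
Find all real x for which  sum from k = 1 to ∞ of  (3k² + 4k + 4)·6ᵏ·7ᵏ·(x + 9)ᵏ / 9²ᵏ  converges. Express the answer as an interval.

Apply the ratio test: |a_{k+1}| / |a_k| = [(3(k+1)² + 4(k+1) + 4)/(3k² + 4k + 4)] · 6·7/81, which tends to 14/27 as k → ∞.
Thus R = 1/(14/27) = 27/14.
Check x = -99/14: the terms do not tend to 0, so the series diverges.
At x = -153/14: the k-th term does not approach 0; divergence by the term test.

(-153/14, -99/14)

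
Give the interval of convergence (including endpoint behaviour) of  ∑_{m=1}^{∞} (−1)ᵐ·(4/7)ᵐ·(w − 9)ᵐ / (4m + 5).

(29/4, 43/4]

Ratio test: |a_{m+1}/a_m| = [(4m + 5)/(4(m+1) + 5)] · 4/7 → 4/7 as m → ∞.
Hence the series converges for |w − 9| < 1/(4/7) = 7/4, so the radius of convergence is 7/4.
Check w = 43/4: an alternating series whose terms decrease to 0 in absolute value, so it converges by the Leibniz criterion.
Endpoint w = 29/4: the terms behave like c/m; limit comparison with the harmonic series gives divergence.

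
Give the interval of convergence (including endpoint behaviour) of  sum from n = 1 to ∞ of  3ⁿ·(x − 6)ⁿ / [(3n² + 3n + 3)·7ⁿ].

[11/3, 25/3]

Ratio test: |a_{n+1}/a_n| = [(3n² + 3n + 3)/(3(n+1)² + 3(n+1) + 3)] · 3/7 → 3/7 as n → ∞.
Hence the series converges for |x − 6| < 1/(3/7) = 7/3, so the radius of convergence is 7/3.
When x = 25/3, absolute convergence follows by limit comparison with Σ 1/n².
Check x = 11/3: the terms are on the order of 1/n², so the series converges absolutely by comparison with the p-series (p = 2 > 1).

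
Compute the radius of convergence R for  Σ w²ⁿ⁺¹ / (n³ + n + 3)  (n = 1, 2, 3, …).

By the ratio test, |a_{n+1}/a_n| = (n³ + n + 3)/((n+1)³ + (n+1) + 3) → 1.
Successive powers of w differ by 2, so the series converges when |w|² · 1 < 1, i.e. |w| < √(1) = 1. So R = 1.

R = 1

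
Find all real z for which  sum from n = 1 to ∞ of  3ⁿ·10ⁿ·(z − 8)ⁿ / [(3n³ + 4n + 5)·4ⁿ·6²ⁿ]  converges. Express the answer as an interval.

[16/5, 64/5]

The ratio of consecutive coefficients is [(3n³ + 4n + 5)/(3(n+1)³ + 4(n+1) + 5)] · 3·10/(4·36) → 5/24.
The series converges when 5/24 · |z − 8| < 1, giving R = 24/5.
When z = 64/5, the terms are on the order of 1/n³, so the series converges absolutely by comparison with the p-series (p = 3 > 1).
When z = 16/5, absolute convergence follows by limit comparison with Σ 1/n³.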